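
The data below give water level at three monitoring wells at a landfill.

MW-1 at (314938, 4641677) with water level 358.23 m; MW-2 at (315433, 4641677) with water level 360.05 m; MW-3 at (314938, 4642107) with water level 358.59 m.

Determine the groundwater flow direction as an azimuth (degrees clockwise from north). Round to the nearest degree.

∂h/∂x = (360.05 − 358.23) / (315433 − 314938) = +0.003677
∂h/∂y = (358.59 − 358.23) / (4642107 − 4641677) = +0.0008372
Flow direction (−∇h) has components (-0.003677 E, -0.0008372 N).
Azimuth = atan2(E, N) = atan2(-0.003677, -0.0008372) = 257.2° ≈ 257°.

257°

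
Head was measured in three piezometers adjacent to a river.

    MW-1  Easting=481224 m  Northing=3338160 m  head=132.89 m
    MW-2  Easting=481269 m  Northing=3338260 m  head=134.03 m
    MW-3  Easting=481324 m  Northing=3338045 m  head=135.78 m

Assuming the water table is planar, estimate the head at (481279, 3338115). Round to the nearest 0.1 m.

With h = a·x + b·y + c and MW-1 as origin, the differences give:
  45·a + 100·b = +1.14
  100·a + (-115)·b = +2.89
Eliminate b (×(-115) and ×100, subtract): -15175·a = -420.100 → a = ∂h/∂x = +0.02768
Back-substitute: b = ∂h/∂y = -0.001058.
h(481279, 3338115) = 132.89 + (+0.02768)·(55) + (-0.001058)·(-45) = 132.89 +1.523 +0.048 = 134.460 m.

134.5 m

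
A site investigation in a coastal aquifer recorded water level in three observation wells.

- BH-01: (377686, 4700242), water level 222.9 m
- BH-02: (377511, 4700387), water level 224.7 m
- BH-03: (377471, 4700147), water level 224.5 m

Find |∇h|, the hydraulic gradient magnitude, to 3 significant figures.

With h = a·x + b·y + c and BH-01 as origin, the differences give:
  (-175)·a + 145·b = +1.8
  (-215)·a + (-95)·b = +1.6
Eliminate b (×(-95) and ×145, subtract): 47800·a = -403.00 → a = ∂h/∂x = -0.008431
Back-substitute: b = ∂h/∂y = +0.002238.
|∇h| = √(-0.008431² + 0.002238²) = 0.008723

0.00872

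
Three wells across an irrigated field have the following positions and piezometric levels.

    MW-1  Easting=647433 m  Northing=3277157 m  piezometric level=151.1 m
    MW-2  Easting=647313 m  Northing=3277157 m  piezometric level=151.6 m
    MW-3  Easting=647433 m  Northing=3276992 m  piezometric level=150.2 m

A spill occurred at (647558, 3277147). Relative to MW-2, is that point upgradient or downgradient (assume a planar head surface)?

∂h/∂x = (151.6 − 151.1) / (647313 − 647433) = -0.004167
∂h/∂y = (150.2 − 151.1) / (3276992 − 3277157) = +0.005455
Head at (647558, 3277147) = 151.1 + (-0.004167)·(125) + (+0.005455)·(-10) = 150.52 m.
That is lower than the 151.6 m at MW-2, so the point is downgradient.

downgradient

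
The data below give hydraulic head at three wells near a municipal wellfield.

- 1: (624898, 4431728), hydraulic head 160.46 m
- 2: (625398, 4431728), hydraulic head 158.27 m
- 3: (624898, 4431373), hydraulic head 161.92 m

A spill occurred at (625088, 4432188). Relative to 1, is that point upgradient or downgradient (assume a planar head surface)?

downgradient

∂h/∂x = (158.27 − 160.46) / (625398 − 624898) = -0.004380
∂h/∂y = (161.92 − 160.46) / (4431373 − 4431728) = -0.004113
Head at (625088, 4432188) = 160.46 + (-0.004380)·(190) + (-0.004113)·(460) = 157.74 m.
That is lower than the 160.46 m at 1, so the point is downgradient.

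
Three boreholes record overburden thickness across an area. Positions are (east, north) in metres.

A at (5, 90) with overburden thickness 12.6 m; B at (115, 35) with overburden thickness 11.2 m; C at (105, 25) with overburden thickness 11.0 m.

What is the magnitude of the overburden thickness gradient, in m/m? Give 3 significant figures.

With d = a·x + b·y + c and A as origin, the differences give:
  110·a + (-55)·b = -1.4
  100·a + (-65)·b = -1.6
Eliminate b (×(-65) and ×(-55), subtract): -1650·a = 3.00 → a = ∂d/∂x = -0.001818
Back-substitute: b = ∂d/∂y = +0.02182.
|∇f| = √(-0.001818² + 0.02182²) = 0.0219 m/m

0.0219 m/m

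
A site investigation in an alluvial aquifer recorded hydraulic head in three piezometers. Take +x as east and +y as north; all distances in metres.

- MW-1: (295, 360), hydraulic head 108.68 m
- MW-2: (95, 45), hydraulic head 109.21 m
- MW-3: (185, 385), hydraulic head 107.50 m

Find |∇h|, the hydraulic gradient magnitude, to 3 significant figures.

0.0117

With h = a·x + b·y + c and MW-1 as origin, the differences give:
  (-200)·a + (-315)·b = +0.53
  (-110)·a + 25·b = -1.18
Eliminate b (×25 and ×(-315), subtract): -39650·a = -358.450 → a = ∂h/∂x = +0.009040
Back-substitute: b = ∂h/∂y = -0.007422.
|∇h| = √(0.009040² + -0.007422²) = 0.0117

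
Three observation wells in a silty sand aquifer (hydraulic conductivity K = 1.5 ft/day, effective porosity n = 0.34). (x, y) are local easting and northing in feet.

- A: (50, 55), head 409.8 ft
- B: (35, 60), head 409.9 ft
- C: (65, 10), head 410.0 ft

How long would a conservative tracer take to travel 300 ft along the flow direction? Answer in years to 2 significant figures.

With h = a·x + b·y + c and A as origin, the differences give:
  (-15)·a + 5·b = +0.1
  15·a + (-45)·b = +0.2
Eliminate b (×(-45) and ×5, subtract): 600·a = -5.50 → a = ∂h/∂x = -0.009167
Back-substitute: b = ∂h/∂y = -0.007500.
|∇h| = √(-0.009167² + -0.007500²) = 0.01184
Seepage velocity v = K·i/n = 1.5 × 0.01184 / 0.34 = 0.05224 ft/day.
t = 300 / 0.05224 = 5743 days = 15.7 years.

16 years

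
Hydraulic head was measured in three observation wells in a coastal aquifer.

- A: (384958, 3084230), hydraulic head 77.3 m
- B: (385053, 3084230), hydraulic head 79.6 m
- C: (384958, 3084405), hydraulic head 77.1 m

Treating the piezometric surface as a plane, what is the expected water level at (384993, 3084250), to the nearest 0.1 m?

∂h/∂x = (79.6 − 77.3) / (385053 − 384958) = +0.02421
∂h/∂y = (77.1 − 77.3) / (3084405 − 3084230) = -0.001143
h(384993, 3084250) = 77.3 + (+0.02421)·(35) + (-0.001143)·(20) = 77.3 +0.847 -0.023 = 78.125 m.

78.1 m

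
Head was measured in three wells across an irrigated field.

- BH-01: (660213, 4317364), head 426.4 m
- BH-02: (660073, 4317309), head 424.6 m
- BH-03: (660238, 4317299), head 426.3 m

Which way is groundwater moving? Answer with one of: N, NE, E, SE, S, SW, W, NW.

Taking BH-01 as reference: BH-02−BH-01 = (-140, -55, -1.8); BH-03−BH-01 = (25, -65, -0.1).
Solve a·Δx + b·Δy = Δh: det = (-140)·(-65) − 25·(-55) = 10475.
∂h/∂x = [(-1.8)·(-65) − (-0.1)·(-55)] / 10475 = +0.01064
∂h/∂y = [(-140)·(-0.1) − 25·(-1.8)] / 10475 = +0.005632
Flow = −∇h = (-0.01064 east, -0.005632 north), which points southwest.

SW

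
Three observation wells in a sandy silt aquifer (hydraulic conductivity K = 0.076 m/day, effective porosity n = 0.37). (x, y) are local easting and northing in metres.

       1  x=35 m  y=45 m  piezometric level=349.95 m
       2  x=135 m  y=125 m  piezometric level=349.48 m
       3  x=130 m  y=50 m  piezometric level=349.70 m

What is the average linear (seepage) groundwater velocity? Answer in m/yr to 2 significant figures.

Differences from 1: to 2 (Δx, Δy, Δh) = (100, 80, -0.47); to 3 = (95, 5, -0.25).
Determinant of the coordinate differences = 100·5 − 95·80 = -7100.
∂h/∂x = [(-0.47)·5 − (-0.25)·80] / -7100 = -0.002486
∂h/∂y = [100·(-0.25) − 95·(-0.47)] / -7100 = -0.002768
|∇h| = √(-0.002486² + -0.002768²) = 0.00372
Seepage velocity v = K·i/n = 0.076 × 0.00372 / 0.37 = 0.0007641 m/day = 0.2791 m/yr.

0.28 m/yr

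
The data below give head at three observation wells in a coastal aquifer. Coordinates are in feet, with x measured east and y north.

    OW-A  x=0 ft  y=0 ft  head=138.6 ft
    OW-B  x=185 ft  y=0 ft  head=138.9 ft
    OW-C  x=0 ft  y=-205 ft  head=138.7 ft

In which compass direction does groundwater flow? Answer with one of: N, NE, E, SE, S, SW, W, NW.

∂h/∂x = (138.9 − 138.6) / (185 − 0) = +0.001622
∂h/∂y = (138.7 − 138.6) / (-205 − 0) = -0.0004878
Flow = −∇h = (-0.001622 east, +0.0004878 north), which points west.

W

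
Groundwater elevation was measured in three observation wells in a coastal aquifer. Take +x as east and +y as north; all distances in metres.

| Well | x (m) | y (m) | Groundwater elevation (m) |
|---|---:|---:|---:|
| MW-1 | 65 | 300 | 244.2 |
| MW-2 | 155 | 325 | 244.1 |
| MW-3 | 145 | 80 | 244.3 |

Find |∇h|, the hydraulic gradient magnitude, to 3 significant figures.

0.00119

Differences from MW-1: to MW-2 (Δx, Δy, Δh) = (90, 25, -0.1); to MW-3 = (80, -220, +0.1).
Solve a·Δx + b·Δy = Δh: det = 90·(-220) − 80·25 = -21800.
∂h/∂x = [(-0.1)·(-220) − (+0.1)·25] / -21800 = -0.0008945
∂h/∂y = [90·(+0.1) − 80·(-0.1)] / -21800 = -0.0007798
|∇h| = √(-0.0008945² + -0.0007798²) = 0.001187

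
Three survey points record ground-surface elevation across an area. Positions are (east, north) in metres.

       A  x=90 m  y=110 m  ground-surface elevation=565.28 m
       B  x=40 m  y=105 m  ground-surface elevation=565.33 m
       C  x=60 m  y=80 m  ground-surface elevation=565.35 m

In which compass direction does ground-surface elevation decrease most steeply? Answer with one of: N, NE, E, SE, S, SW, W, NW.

NE

Differences from A: to B (Δx, Δy, Δh) = (-50, -5, +0.05); to C = (-30, -30, +0.07).
Solve a·Δx + b·Δy = Δz: det = (-50)·(-30) − (-30)·(-5) = 1350.
∂z/∂x = [(+0.05)·(-30) − (+0.07)·(-5)] / 1350 = -0.0008519
∂z/∂y = [(-50)·(+0.07) − (-30)·(+0.05)] / 1350 = -0.001481
Steepest decrease is along −∇f = (+0.0008519 E, +0.001481 N) → northeast.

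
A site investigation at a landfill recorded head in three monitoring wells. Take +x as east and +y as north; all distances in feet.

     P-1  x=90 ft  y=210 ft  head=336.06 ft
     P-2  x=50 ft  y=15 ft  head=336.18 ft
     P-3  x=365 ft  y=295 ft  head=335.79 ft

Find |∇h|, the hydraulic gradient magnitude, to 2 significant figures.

0.00095

With h = a·x + b·y + c and P-1 as origin, the differences give:
  (-40)·a + (-195)·b = +0.12
  275·a + 85·b = -0.27
Eliminate b (×85 and ×(-195), subtract): 50225·a = -42.450 → a = ∂h/∂x = -0.0008452
Back-substitute: b = ∂h/∂y = -0.0004420.
|∇h| = √(-0.0008452² + -0.0004420²) = 0.0009538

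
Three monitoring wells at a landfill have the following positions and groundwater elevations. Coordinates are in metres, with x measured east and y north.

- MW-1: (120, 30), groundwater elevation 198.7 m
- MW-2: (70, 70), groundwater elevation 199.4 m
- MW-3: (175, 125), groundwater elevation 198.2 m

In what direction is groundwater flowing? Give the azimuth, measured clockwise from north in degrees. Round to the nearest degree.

099°

Differences from MW-1: to MW-2 (Δx, Δy, Δh) = (-50, 40, +0.7); to MW-3 = (55, 95, -0.5).
Determinant of the coordinate differences = (-50)·95 − 55·40 = -6950.
∂h/∂x = [(+0.7)·95 − (-0.5)·40] / -6950 = -0.01245
∂h/∂y = [(-50)·(-0.5) − 55·(+0.7)] / -6950 = +0.001942
Flow direction (−∇h) has components (+0.01245 E, -0.001942 N).
Azimuth = atan2(E, N) = atan2(+0.01245, -0.001942) = 98.9° ≈ 099°.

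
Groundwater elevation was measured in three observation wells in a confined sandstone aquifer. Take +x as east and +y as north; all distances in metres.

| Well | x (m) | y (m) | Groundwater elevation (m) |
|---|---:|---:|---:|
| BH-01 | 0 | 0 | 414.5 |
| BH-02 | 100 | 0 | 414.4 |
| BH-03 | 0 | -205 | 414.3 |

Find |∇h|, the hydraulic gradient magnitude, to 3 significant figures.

∂h/∂x = (414.4 − 414.5) / (100 − 0) = -0.001000
∂h/∂y = (414.3 − 414.5) / (-205 − 0) = +0.0009756
|∇h| = √(-0.001000² + 0.0009756²) = 0.001397

0.00140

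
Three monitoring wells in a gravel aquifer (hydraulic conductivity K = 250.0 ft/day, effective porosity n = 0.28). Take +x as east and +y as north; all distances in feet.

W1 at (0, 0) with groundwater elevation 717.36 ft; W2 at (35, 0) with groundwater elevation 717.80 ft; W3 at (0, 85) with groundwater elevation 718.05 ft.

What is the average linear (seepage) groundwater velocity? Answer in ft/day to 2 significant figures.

13 ft/day

∂h/∂x = (717.80 − 717.36) / (35 − 0) = +0.01257
∂h/∂y = (718.05 − 717.36) / (85 − 0) = +0.008118
|∇h| = √(0.01257² + 0.008118²) = 0.01496
Seepage velocity v = K·i/n = 250.0 × 0.01496 / 0.28 = 13.36 ft/day.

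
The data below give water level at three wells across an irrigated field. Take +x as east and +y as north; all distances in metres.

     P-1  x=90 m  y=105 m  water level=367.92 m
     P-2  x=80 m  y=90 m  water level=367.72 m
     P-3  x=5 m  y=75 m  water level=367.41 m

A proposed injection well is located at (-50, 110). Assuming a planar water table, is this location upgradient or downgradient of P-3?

Differences from P-1: to P-2 (Δx, Δy, Δh) = (-10, -15, -0.20); to P-3 = (-85, -30, -0.51).
Determinant of the coordinate differences = (-10)·(-30) − (-85)·(-15) = -975.
∂h/∂x = [(-0.20)·(-30) − (-0.51)·(-15)] / -975 = +0.001692
∂h/∂y = [(-10)·(-0.51) − (-85)·(-0.20)] / -975 = +0.01221
Head at (-50, 110) = 367.92 + (+0.001692)·(-140) + (+0.01221)·(5) = 367.74 m.
That is higher than the 367.41 m at P-3, so the point is upgradient.

upgradient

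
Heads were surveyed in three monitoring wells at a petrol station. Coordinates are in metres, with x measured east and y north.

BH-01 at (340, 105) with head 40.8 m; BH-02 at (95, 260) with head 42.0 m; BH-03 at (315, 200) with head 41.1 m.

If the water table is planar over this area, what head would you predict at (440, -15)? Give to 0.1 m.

With h = a·x + b·y + c and BH-01 as origin, the differences give:
  (-245)·a + 155·b = +1.2
  (-25)·a + 95·b = +0.3
Eliminate b (×95 and ×155, subtract): -19400·a = 67.50 → a = ∂h/∂x = -0.003479
Back-substitute: b = ∂h/∂y = +0.002242.
h(440, -15) = 40.8 + (-0.003479)·(100) + (+0.002242)·(-120) = 40.8 -0.348 -0.269 = 40.183 m.

40.2 m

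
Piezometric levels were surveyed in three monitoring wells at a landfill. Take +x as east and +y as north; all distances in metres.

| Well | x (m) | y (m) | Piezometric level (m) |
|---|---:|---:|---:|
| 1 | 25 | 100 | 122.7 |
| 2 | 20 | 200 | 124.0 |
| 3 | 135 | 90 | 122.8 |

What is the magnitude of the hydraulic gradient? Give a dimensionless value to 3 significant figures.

With h = a·x + b·y + c and 1 as origin, the differences give:
  (-5)·a + 100·b = +1.3
  110·a + (-10)·b = +0.1
Eliminate b (×(-10) and ×100, subtract): -10950·a = -23.00 → a = ∂h/∂x = +0.002100
Back-substitute: b = ∂h/∂y = +0.01311.
|∇h| = √(0.002100² + 0.01311²) = 0.01328

0.0133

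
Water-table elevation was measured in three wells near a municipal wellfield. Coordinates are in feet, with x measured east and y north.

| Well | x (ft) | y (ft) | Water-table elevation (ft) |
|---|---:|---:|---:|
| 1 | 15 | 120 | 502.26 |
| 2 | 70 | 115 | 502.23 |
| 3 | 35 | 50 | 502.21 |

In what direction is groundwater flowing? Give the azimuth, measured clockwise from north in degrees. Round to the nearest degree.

139°

Three-point gradient (reference 1): Δ to 2 = (55, -5, -0.03), Δ to 3 = (20, -70, -0.05).
∂h/∂x = -0.0004933, ∂h/∂y = +0.0005733 (det = -3750).
Flow direction (−∇h) has components (+0.0004933 E, -0.0005733 N).
Azimuth = atan2(E, N) = atan2(+0.0004933, -0.0005733) = 139.3° ≈ 139°.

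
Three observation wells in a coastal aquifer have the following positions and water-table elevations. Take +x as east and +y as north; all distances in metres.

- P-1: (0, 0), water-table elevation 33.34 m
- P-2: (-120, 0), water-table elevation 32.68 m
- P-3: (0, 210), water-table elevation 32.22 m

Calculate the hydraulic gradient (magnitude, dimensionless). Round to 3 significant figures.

0.00766

∂h/∂x = (32.68 − 33.34) / (-120 − 0) = +0.005500
∂h/∂y = (32.22 − 33.34) / (210 − 0) = -0.005333
|∇h| = √(0.005500² + -0.005333²) = 0.007661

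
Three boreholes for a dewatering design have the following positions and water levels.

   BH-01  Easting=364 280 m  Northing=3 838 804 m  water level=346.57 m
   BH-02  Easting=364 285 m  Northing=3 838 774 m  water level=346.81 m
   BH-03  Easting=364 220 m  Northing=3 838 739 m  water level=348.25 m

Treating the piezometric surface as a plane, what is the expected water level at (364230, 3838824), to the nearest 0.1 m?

347.2 m

Differences from BH-01: to BH-02 (Δx, Δy, Δh) = (5, -30, +0.24); to BH-03 = (-60, -65, +1.68).
Solve a·Δx + b·Δy = Δh: det = 5·(-65) − (-60)·(-30) = -2125.
∂h/∂x = [(+0.24)·(-65) − (+1.68)·(-30)] / -2125 = -0.01638
∂h/∂y = [5·(+1.68) − (-60)·(+0.24)] / -2125 = -0.01073
h(364230, 3838824) = 346.57 + (-0.01638)·(-50) + (-0.01073)·(20) = 346.57 +0.819 -0.215 = 347.174 m.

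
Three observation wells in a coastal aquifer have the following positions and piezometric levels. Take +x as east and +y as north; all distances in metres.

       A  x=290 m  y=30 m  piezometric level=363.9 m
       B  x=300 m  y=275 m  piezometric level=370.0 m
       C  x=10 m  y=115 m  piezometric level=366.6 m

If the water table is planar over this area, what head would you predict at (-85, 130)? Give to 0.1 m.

Three-point gradient (reference A): Δ to B = (10, 245, +6.1), Δ to C = (-280, 85, +2.7).
∂h/∂x = -0.002059, ∂h/∂y = +0.02498 (det = 69450).
h(-85, 130) = 363.9 + (-0.002059)·(-375) + (+0.02498)·(100) = 363.9 +0.772 +2.498 = 367.170 m.

367.2 m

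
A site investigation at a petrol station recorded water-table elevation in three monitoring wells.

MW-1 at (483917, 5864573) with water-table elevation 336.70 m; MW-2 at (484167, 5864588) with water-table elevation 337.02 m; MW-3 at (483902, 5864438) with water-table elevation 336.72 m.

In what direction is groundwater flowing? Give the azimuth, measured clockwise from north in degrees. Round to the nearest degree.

283°

With h = a·x + b·y + c and MW-1 as origin, the differences give:
  250·a + 15·b = +0.32
  (-15)·a + (-135)·b = +0.02
Eliminate b (×(-135) and ×15, subtract): -33525·a = -43.500 → a = ∂h/∂x = +0.001298
Back-substitute: b = ∂h/∂y = -0.0002923.
Flow direction (−∇h) has components (-0.001298 E, +0.0002923 N).
Azimuth = atan2(E, N) = atan2(-0.001298, +0.0002923) = 282.7° ≈ 283°.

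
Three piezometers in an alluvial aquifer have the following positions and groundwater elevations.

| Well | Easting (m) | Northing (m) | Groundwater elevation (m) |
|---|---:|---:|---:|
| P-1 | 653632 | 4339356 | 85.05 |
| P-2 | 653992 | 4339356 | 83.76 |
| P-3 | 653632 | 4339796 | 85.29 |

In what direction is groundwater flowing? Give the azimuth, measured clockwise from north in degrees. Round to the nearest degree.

∂h/∂x = (83.76 − 85.05) / (653992 − 653632) = -0.003583
∂h/∂y = (85.29 − 85.05) / (4339796 − 4339356) = +0.0005455
Flow direction (−∇h) has components (+0.003583 E, -0.0005455 N).
Azimuth = atan2(E, N) = atan2(+0.003583, -0.0005455) = 98.7° ≈ 099°.

099°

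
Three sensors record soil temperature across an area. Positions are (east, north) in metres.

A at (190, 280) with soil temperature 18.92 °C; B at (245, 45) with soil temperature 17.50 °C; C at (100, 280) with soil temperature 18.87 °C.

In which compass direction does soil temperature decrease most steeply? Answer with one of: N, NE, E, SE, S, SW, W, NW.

S

With T = a·x + b·y + c and A as origin, the differences give:
  55·a + (-235)·b = -1.42
  (-90)·a + 0·b = -0.05
Eliminate b (×0 and ×(-235), subtract): -21150·a = -11.750 → a = ∂T/∂x = +0.0005556
Back-substitute: b = ∂T/∂y = +0.006173.
Steepest decrease is along −∇f = (-0.0005556 E, -0.006173 N) → south.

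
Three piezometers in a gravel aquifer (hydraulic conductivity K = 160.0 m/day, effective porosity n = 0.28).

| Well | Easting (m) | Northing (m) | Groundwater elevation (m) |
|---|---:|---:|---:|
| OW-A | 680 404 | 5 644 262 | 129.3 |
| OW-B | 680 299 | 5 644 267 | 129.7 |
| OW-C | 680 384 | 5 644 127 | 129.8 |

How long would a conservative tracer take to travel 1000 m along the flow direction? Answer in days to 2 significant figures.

With h = a·x + b·y + c and OW-A as origin, the differences give:
  (-105)·a + 5·b = +0.4
  (-20)·a + (-135)·b = +0.5
Eliminate b (×(-135) and ×5, subtract): 14275·a = -56.50 → a = ∂h/∂x = -0.003958
Back-substitute: b = ∂h/∂y = -0.003117.
|∇h| = √(-0.003958² + -0.003117²) = 0.005038
Seepage velocity v = K·i/n = 160.0 × 0.005038 / 0.28 = 2.879 m/day.
t = 1000 / 2.879 = 347.3 days.

350 days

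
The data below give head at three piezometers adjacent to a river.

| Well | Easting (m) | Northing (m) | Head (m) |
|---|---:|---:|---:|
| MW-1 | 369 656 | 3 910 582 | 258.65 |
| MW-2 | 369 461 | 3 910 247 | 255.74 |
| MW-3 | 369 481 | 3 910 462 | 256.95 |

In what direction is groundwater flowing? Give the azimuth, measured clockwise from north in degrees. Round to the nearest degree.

231°

With h = a·x + b·y + c and MW-1 as origin, the differences give:
  (-195)·a + (-335)·b = -2.91
  (-175)·a + (-120)·b = -1.70
Eliminate b (×(-120) and ×(-335), subtract): -35225·a = -220.300 → a = ∂h/∂x = +0.006254
Back-substitute: b = ∂h/∂y = +0.005046.
Flow direction (−∇h) has components (-0.006254 E, -0.005046 N).
Azimuth = atan2(E, N) = atan2(-0.006254, -0.005046) = 231.1° ≈ 231°.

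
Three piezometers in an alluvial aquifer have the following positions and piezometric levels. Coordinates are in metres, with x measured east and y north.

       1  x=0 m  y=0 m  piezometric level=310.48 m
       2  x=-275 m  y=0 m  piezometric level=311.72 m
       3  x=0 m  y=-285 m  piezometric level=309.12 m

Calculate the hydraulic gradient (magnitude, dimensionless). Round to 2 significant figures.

0.0066

∂h/∂x = (311.72 − 310.48) / (-275 − 0) = -0.004509
∂h/∂y = (309.12 − 310.48) / (-285 − 0) = +0.004772
|∇h| = √(-0.004509² + 0.004772²) = 0.006565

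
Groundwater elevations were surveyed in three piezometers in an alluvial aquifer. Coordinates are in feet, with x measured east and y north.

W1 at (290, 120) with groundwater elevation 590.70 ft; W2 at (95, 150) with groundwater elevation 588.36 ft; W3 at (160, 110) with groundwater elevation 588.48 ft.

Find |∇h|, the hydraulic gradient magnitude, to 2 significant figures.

0.027

Differences from W1: to W2 (Δx, Δy, Δh) = (-195, 30, -2.34); to W3 = (-130, -10, -2.22).
Determinant of the coordinate differences = (-195)·(-10) − (-130)·30 = 5850.
∂h/∂x = [(-2.34)·(-10) − (-2.22)·30] / 5850 = +0.01538
∂h/∂y = [(-195)·(-2.22) − (-130)·(-2.34)] / 5850 = +0.02200
|∇h| = √(0.01538² + 0.02200²) = 0.02684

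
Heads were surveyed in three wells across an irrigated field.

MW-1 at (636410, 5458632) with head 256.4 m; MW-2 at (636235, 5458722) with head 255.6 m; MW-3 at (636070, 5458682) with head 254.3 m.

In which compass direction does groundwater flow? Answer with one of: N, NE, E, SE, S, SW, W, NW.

SW

With h = a·x + b·y + c and MW-1 as origin, the differences give:
  (-175)·a + 90·b = -0.8
  (-340)·a + 50·b = -2.1
Eliminate b (×50 and ×90, subtract): 21850·a = 149.00 → a = ∂h/∂x = +0.006819
Back-substitute: b = ∂h/∂y = +0.004371.
Flow = −∇h = (-0.006819 east, -0.004371 north), which points southwest.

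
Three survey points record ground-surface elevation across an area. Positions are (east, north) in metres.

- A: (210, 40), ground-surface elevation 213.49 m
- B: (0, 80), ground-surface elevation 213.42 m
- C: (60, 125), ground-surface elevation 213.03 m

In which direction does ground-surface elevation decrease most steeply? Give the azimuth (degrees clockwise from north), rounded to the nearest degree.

With z = a·x + b·y + c and A as origin, the differences give:
  (-210)·a + 40·b = -0.07
  (-150)·a + 85·b = -0.46
Eliminate b (×85 and ×40, subtract): -11850·a = 12.450 → a = ∂z/∂x = -0.001051
Back-substitute: b = ∂z/∂y = -0.007266.
Steepest decrease is along −∇f: components (+0.001051 E, +0.007266 N).
Azimuth = atan2(+0.001051, +0.007266) = 8.2° ≈ 008°.

008°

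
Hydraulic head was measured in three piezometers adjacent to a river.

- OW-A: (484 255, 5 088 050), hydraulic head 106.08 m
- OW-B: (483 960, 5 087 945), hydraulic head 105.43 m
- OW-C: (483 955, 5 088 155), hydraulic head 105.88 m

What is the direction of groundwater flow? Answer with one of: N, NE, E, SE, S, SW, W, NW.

Differences from OW-A: to OW-B (Δx, Δy, Δh) = (-295, -105, -0.65); to OW-C = (-300, 105, -0.20).
Determinant of the coordinate differences = (-295)·105 − (-300)·(-105) = -62475.
∂h/∂x = [(-0.65)·105 − (-0.20)·(-105)] / -62475 = +0.001429
∂h/∂y = [(-295)·(-0.20) − (-300)·(-0.65)] / -62475 = +0.002177
Flow = −∇h = (-0.001429 east, -0.002177 north), which points southwest.

SW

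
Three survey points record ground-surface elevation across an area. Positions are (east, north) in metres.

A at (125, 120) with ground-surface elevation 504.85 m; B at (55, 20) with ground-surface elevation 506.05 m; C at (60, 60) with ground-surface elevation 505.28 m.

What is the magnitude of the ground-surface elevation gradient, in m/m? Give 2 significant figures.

0.024 m/m

Differences from A: to B (Δx, Δy, Δh) = (-70, -100, +1.20); to C = (-65, -60, +0.43).
Solve a·Δx + b·Δy = Δz: det = (-70)·(-60) − (-65)·(-100) = -2300.
∂z/∂x = [(+1.20)·(-60) − (+0.43)·(-100)] / -2300 = +0.01261
∂z/∂y = [(-70)·(+0.43) − (-65)·(+1.20)] / -2300 = -0.02083
|∇f| = √(0.01261² + -0.02083²) = 0.02435 m/m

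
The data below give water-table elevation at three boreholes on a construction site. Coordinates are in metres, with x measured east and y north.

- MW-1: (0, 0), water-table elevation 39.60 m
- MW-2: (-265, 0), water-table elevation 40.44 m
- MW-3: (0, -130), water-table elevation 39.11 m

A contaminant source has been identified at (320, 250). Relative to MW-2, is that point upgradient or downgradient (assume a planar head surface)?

∂h/∂x = (40.44 − 39.60) / (-265 − 0) = -0.003170
∂h/∂y = (39.11 − 39.60) / (-130 − 0) = +0.003769
Head at (320, 250) = 39.60 + (-0.003170)·(320) + (+0.003769)·(250) = 39.53 m.
That is lower than the 40.44 m at MW-2, so the point is downgradient.

downgradient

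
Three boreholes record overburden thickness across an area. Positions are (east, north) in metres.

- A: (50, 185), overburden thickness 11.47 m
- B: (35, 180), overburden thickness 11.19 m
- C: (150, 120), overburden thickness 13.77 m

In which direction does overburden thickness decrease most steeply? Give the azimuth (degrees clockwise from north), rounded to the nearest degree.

With d = a·x + b·y + c and A as origin, the differences give:
  (-15)·a + (-5)·b = -0.28
  100·a + (-65)·b = +2.30
Eliminate b (×(-65) and ×(-5), subtract): 1475·a = 29.700 → a = ∂d/∂x = +0.02014
Back-substitute: b = ∂d/∂y = -0.004407.
Steepest decrease is along −∇f: components (-0.02014 E, +0.004407 N).
Azimuth = atan2(-0.02014, +0.004407) = 282.3° ≈ 282°.

282°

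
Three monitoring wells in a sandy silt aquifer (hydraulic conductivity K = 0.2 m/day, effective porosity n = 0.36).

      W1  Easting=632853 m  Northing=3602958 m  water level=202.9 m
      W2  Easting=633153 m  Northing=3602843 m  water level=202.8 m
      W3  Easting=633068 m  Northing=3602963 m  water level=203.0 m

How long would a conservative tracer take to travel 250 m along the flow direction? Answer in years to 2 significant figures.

610 years

Taking W1 as reference: W2−W1 = (300, -115, -0.1); W3−W1 = (215, 5, +0.1).
Determinant of the coordinate differences = 300·5 − 215·(-115) = 26225.
∂h/∂x = [(-0.1)·5 − (+0.1)·(-115)] / 26225 = +0.0004194
∂h/∂y = [300·(+0.1) − 215·(-0.1)] / 26225 = +0.001964
|∇h| = √(0.0004194² + 0.001964²) = 0.002008
Seepage velocity v = K·i/n = 0.2 × 0.002008 / 0.36 = 0.001116 m/day.
t = 250 / 0.001116 = 2.24e+05 days = 613 years.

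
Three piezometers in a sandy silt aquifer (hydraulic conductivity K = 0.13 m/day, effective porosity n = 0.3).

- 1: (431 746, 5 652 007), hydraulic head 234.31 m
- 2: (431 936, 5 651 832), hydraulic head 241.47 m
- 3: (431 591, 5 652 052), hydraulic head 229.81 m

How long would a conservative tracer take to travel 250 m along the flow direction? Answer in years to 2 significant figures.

55 years

Differences from 1: to 2 (Δx, Δy, Δh) = (190, -175, +7.16); to 3 = (-155, 45, -4.50).
Solve a·Δx + b·Δy = Δh: det = 190·45 − (-155)·(-175) = -18575.
∂h/∂x = [(+7.16)·45 − (-4.50)·(-175)] / -18575 = +0.02505
∂h/∂y = [190·(-4.50) − (-155)·(+7.16)] / -18575 = -0.01372
|∇h| = √(0.02505² + -0.01372²) = 0.02856
Seepage velocity v = K·i/n = 0.13 × 0.02856 / 0.3 = 0.01238 m/day.
t = 250 / 0.01238 = 2.019e+04 days = 55.3 years.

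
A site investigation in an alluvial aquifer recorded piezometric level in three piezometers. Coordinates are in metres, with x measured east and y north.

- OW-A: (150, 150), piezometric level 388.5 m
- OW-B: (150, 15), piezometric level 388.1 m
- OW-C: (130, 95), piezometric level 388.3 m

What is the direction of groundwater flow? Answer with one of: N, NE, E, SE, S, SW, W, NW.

With h = a·x + b·y + c and OW-A as origin, the differences give:
  0·a + (-135)·b = -0.4
  (-20)·a + (-55)·b = -0.2
Eliminate b (×(-55) and ×(-135), subtract): -2700·a = -5.00 → a = ∂h/∂x = +0.001852
Back-substitute: b = ∂h/∂y = +0.002963.
Flow = −∇h = (-0.001852 east, -0.002963 north), which points southwest.

SW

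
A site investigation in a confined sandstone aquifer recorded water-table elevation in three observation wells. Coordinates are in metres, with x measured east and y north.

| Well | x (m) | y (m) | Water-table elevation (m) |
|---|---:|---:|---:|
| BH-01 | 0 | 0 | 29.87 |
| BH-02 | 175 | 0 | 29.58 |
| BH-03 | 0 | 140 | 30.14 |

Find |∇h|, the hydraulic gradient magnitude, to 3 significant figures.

∂h/∂x = (29.58 − 29.87) / (175 − 0) = -0.001657
∂h/∂y = (30.14 − 29.87) / (140 − 0) = +0.001929
|∇h| = √(-0.001657² + 0.001929²) = 0.002543

0.00254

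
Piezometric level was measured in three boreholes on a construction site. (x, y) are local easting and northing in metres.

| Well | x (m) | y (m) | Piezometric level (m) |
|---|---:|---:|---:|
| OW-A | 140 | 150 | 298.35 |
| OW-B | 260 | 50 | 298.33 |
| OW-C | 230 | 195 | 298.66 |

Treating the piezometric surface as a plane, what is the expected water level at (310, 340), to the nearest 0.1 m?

299.2 m

Taking OW-A as reference: OW-B−OW-A = (120, -100, -0.02); OW-C−OW-A = (90, 45, +0.31).
Solve a·Δx + b·Δy = Δh: det = 120·45 − 90·(-100) = 14400.
∂h/∂x = [(-0.02)·45 − (+0.31)·(-100)] / 14400 = +0.002090
∂h/∂y = [120·(+0.31) − 90·(-0.02)] / 14400 = +0.002708
h(310, 340) = 298.35 + (+0.002090)·(170) + (+0.002708)·(190) = 298.35 +0.355 +0.515 = 299.220 m.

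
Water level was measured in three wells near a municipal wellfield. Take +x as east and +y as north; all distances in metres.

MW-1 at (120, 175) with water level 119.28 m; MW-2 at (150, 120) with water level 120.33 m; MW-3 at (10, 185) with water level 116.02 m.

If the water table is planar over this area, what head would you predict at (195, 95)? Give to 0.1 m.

121.7 m

Taking MW-1 as reference: MW-2−MW-1 = (30, -55, +1.05); MW-3−MW-1 = (-110, 10, -3.26).
Determinant of the coordinate differences = 30·10 − (-110)·(-55) = -5750.
∂h/∂x = [(+1.05)·10 − (-3.26)·(-55)] / -5750 = +0.02936
∂h/∂y = [30·(-3.26) − (-110)·(+1.05)] / -5750 = -0.003078
h(195, 95) = 119.28 + (+0.02936)·(75) + (-0.003078)·(-80) = 119.28 +2.202 +0.246 = 121.728 m.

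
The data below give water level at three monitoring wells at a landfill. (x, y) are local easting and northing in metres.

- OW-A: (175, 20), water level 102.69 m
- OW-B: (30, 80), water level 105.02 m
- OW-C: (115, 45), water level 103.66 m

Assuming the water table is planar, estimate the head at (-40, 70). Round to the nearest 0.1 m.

Taking OW-A as reference: OW-B−OW-A = (-145, 60, +2.33); OW-C−OW-A = (-60, 25, +0.97).
Determinant of the coordinate differences = (-145)·25 − (-60)·60 = -25.
∂h/∂x = [(+2.33)·25 − (+0.97)·60] / -25 = -0.002000
∂h/∂y = [(-145)·(+0.97) − (-60)·(+2.33)] / -25 = +0.03400
h(-40, 70) = 102.69 + (-0.002000)·(-215) + (+0.03400)·(50) = 102.69 +0.430 +1.700 = 104.820 m.

104.8 m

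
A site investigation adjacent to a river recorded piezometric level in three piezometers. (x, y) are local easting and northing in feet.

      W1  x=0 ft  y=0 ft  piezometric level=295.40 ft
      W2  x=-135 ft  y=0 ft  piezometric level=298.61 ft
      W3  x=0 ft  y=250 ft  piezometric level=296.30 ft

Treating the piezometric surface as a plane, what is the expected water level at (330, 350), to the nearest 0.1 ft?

∂h/∂x = (298.61 − 295.40) / (-135 − 0) = -0.02378
∂h/∂y = (296.30 − 295.40) / (250 − 0) = +0.003600
h(330, 350) = 295.40 + (-0.02378)·(330) + (+0.003600)·(350) = 295.40 -7.847 +1.260 = 288.813 ft.

288.8 ft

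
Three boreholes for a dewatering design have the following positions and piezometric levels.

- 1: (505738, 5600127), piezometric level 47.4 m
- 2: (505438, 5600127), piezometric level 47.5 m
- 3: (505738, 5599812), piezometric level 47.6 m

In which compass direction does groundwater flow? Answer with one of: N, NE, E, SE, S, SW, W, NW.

NE

∂h/∂x = (47.5 − 47.4) / (505438 − 505738) = -0.0003333
∂h/∂y = (47.6 − 47.4) / (5599812 − 5600127) = -0.0006349
Flow = −∇h = (+0.0003333 east, +0.0006349 north), which points northeast.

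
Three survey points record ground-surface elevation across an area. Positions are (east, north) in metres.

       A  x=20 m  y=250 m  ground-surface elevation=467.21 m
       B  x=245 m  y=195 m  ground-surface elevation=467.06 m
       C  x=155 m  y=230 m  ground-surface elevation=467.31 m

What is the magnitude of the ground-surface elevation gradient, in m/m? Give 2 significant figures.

0.015 m/m

With z = a·x + b·y + c and A as origin, the differences give:
  225·a + (-55)·b = -0.15
  135·a + (-20)·b = +0.10
Eliminate b (×(-20) and ×(-55), subtract): 2925·a = 8.500 → a = ∂z/∂x = +0.002906
Back-substitute: b = ∂z/∂y = +0.01462.
|∇f| = √(0.002906² + 0.01462²) = 0.01491 m/m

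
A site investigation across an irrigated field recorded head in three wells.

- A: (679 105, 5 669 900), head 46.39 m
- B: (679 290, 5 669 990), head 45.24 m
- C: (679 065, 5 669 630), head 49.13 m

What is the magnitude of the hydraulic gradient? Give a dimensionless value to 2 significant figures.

0.010

Taking A as reference: B−A = (185, 90, -1.15); C−A = (-40, -270, +2.74).
Solve a·Δx + b·Δy = Δh: det = 185·(-270) − (-40)·90 = -46350.
∂h/∂x = [(-1.15)·(-270) − (+2.74)·90] / -46350 = -0.001379
∂h/∂y = [185·(+2.74) − (-40)·(-1.15)] / -46350 = -0.009944
|∇h| = √(-0.001379² + -0.009944²) = 0.01004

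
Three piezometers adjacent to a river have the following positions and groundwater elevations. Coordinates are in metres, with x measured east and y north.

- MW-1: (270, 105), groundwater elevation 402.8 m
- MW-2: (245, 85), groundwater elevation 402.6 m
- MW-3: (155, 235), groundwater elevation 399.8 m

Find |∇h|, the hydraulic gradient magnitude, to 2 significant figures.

With h = a·x + b·y + c and MW-1 as origin, the differences give:
  (-25)·a + (-20)·b = -0.2
  (-115)·a + 130·b = -3.0
Eliminate b (×130 and ×(-20), subtract): -5550·a = -86.00 → a = ∂h/∂x = +0.01550
Back-substitute: b = ∂h/∂y = -0.009369.
|∇h| = √(0.01550² + -0.009369²) = 0.01811

0.018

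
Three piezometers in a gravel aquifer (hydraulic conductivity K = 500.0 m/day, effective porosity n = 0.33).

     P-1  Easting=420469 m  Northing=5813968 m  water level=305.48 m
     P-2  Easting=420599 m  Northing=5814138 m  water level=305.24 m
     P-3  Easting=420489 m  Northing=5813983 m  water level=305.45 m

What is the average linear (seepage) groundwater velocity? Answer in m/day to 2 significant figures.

1.8 m/day

Taking P-1 as reference: P-2−P-1 = (130, 170, -0.24); P-3−P-1 = (20, 15, -0.03).
Solve a·Δx + b·Δy = Δh: det = 130·15 − 20·170 = -1450.
∂h/∂x = [(-0.24)·15 − (-0.03)·170] / -1450 = -0.001034
∂h/∂y = [130·(-0.03) − 20·(-0.24)] / -1450 = -0.0006207
|∇h| = √(-0.001034² + -0.0006207²) = 0.001206
Seepage velocity v = K·i/n = 500.0 × 0.001206 / 0.33 = 1.827 m/day.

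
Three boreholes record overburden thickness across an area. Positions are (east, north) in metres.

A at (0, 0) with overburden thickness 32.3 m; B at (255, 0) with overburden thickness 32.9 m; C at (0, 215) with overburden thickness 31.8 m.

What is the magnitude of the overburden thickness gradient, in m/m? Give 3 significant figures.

∂d/∂x = (32.9 − 32.3) / (255 − 0) = +0.002353
∂d/∂y = (31.8 − 32.3) / (215 − 0) = -0.002326
|∇f| = √(0.002353² + -0.002326²) = 0.003309 m/m

0.00331 m/m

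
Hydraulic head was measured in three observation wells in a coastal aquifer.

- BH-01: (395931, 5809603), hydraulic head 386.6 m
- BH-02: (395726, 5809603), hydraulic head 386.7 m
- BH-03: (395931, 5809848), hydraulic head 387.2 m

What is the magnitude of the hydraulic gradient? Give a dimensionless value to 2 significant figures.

0.0025

∂h/∂x = (386.7 − 386.6) / (395726 − 395931) = -0.0004878
∂h/∂y = (387.2 − 386.6) / (5809848 − 5809603) = +0.002449
|∇h| = √(-0.0004878² + 0.002449²) = 0.002497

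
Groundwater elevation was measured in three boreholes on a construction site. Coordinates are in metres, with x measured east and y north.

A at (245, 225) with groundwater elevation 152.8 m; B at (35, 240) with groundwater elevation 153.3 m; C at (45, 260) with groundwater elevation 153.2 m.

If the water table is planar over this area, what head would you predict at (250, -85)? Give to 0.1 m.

Differences from A: to B (Δx, Δy, Δh) = (-210, 15, +0.5); to C = (-200, 35, +0.4).
Determinant of the coordinate differences = (-210)·35 − (-200)·15 = -4350.
∂h/∂x = [(+0.5)·35 − (+0.4)·15] / -4350 = -0.002644
∂h/∂y = [(-210)·(+0.4) − (-200)·(+0.5)] / -4350 = -0.003678
h(250, -85) = 152.8 + (-0.002644)·(5) + (-0.003678)·(-310) = 152.8 -0.013 +1.140 = 153.927 m.

153.9 m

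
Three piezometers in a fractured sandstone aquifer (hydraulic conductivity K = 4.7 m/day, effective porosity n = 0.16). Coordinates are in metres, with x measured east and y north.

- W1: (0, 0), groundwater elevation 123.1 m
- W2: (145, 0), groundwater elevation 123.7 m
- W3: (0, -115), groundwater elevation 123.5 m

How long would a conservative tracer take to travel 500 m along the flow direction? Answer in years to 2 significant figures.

∂h/∂x = (123.7 − 123.1) / (145 − 0) = +0.004138
∂h/∂y = (123.5 − 123.1) / (-115 − 0) = -0.003478
|∇h| = √(0.004138² + -0.003478²) = 0.005406
Seepage velocity v = K·i/n = 4.7 × 0.005406 / 0.16 = 0.1588 m/day.
t = 500 / 0.1588 = 3149 days = 8.62 years.

8.6 years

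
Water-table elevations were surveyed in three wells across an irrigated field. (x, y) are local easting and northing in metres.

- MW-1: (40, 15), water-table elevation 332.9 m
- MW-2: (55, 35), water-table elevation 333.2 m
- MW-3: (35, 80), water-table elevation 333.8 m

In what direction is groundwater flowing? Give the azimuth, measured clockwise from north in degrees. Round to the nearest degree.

With h = a·x + b·y + c and MW-1 as origin, the differences give:
  15·a + 20·b = +0.3
  (-5)·a + 65·b = +0.9
Eliminate b (×65 and ×20, subtract): 1075·a = 1.50 → a = ∂h/∂x = +0.001395
Back-substitute: b = ∂h/∂y = +0.01395.
Flow direction (−∇h) has components (-0.001395 E, -0.01395 N).
Azimuth = atan2(E, N) = atan2(-0.001395, -0.01395) = 185.7° ≈ 186°.

186°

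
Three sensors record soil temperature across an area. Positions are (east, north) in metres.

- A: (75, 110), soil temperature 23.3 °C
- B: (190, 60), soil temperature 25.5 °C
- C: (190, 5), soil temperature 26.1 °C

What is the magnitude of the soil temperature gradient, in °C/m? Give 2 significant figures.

Differences from A: to B (Δx, Δy, Δh) = (115, -50, +2.2); to C = (115, -105, +2.8).
Determinant of the coordinate differences = 115·(-105) − 115·(-50) = -6325.
∂T/∂x = [(+2.2)·(-105) − (+2.8)·(-50)] / -6325 = +0.01439
∂T/∂y = [115·(+2.8) − 115·(+2.2)] / -6325 = -0.01091
|∇f| = √(0.01439² + -0.01091²) = 0.01806 °C/m

0.018 °C/m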